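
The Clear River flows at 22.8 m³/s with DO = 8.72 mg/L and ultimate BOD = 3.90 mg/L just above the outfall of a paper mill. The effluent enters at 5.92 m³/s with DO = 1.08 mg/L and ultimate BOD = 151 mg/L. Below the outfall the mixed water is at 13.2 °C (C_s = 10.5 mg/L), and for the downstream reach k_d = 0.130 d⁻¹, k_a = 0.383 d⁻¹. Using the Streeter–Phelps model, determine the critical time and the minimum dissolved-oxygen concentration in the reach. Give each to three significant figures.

t_c ≈ 3.43 d; minimum DO ≈ 3.07 mg/L

Mixed DO = (22.8×8.72 + 5.92×1.08)/(22.8+5.92) = 205.2/28.72 = 7.145 mg/L.
Mixed L₀ = (22.8×3.90 + 5.92×151)/(28.72) = 982.8/28.72 = 34.22 mg/L.
Initial deficit D₀ = C_s − DO₀ = 10.5 − 7.145 = 3.355 mg/L.
t_c = (1/0.2530) ln[(0.383/0.130)(1 − 3.355×0.2530/(0.130×34.22))] = 3.953 × ln(2.384) = 3.434 d.
D_c = (0.130/0.383) × 34.22 × e^(−0.130×3.434) = 0.3394 × 34.22 × 0.6399 = 7.433 mg/L.
Minimum DO = 10.5 − 7.433 = 3.067 mg/L.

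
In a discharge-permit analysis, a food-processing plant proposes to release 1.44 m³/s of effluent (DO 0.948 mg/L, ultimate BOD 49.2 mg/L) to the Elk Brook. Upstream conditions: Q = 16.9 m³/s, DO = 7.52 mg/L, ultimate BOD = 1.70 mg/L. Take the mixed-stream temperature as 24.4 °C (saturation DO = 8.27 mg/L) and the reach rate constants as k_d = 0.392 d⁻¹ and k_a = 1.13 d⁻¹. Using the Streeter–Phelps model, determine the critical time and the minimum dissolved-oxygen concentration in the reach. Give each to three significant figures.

Mixed DO = (16.9×7.52 + 1.44×0.948)/(16.9+1.44) = 128.5/18.34 = 7.004 mg/L.
Mixed L₀ = (16.9×1.70 + 1.44×49.2)/(18.34) = 99.58/18.34 = 5.430 mg/L.
Initial deficit D₀ = C_s − DO₀ = 8.27 − 7.004 = 1.266 mg/L.
t_c = (1/0.7380) ln[(1.13/0.392)(1 − 1.266×0.7380/(0.392×5.430))] = 1.355 × ln(1.617) = 0.6514 d.
D_c = (0.392/1.13) × 5.430 × e^(−0.392×0.6514) = 0.3469 × 5.430 × 0.7747 = 1.459 mg/L.
Minimum DO = 8.27 − 1.459 = 6.811 mg/L.

t_c ≈ 0.651 d; minimum DO ≈ 6.81 mg/L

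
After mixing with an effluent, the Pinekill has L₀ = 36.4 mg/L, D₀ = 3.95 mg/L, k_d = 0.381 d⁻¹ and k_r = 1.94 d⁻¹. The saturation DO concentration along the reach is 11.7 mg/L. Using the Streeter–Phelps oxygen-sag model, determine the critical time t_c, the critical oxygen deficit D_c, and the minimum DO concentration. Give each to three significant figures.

t_c ≈ 0.667 d; D_c ≈ 5.54 mg/L; min DO ≈ 6.16 mg/L

t_c = [1/(k_r−k_d)] ln[(k_r/k_d)(1 − D₀(k_r−k_d)/(k_d L₀))]
= [1/(1.94−0.381)] ln[(1.94/0.381)(1 − 3.95×1.559/(0.381×36.4))]
= (1/1.559) ln[5.092 × 0.5560] = 0.6414 × ln(2.831) = 0.6414 × 1.041 = 0.6675 d.
L(t_c) = L₀ e^(−k_d t_c) = 36.4 × 0.7755 = 28.23 mg/L, and at the critical point k_r D_c = k_d L, so D_c = (0.381/1.94) × 28.23 = 5.543 mg/L.
Minimum DO = C_s − D_c = 11.7 − 5.543 = 6.157 mg/L.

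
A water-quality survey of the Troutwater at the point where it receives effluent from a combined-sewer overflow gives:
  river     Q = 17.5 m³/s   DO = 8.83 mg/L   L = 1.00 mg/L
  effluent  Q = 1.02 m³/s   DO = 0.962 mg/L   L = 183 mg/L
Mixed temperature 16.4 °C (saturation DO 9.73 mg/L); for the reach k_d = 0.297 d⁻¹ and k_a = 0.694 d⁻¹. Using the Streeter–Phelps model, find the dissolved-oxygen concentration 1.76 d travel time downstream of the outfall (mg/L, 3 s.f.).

Mixed DO = (17.5×8.83 + 1.02×0.962)/(17.5+1.02) = 155.5/18.52 = 8.397 mg/L.
Mixed L₀ = (17.5×1.00 + 1.02×183)/(18.52) = 204.2/18.52 = 11.02 mg/L.
Initial deficit D₀ = C_s − DO₀ = 9.73 − 8.397 = 1.333 mg/L.
D(1.76) = [0.297×11.02/(0.694−0.297)](e^(−0.297×1.76) − e^(−0.694×1.76)) + 1.333 e^(−0.694×1.76)
= 8.247 × (0.5929 − 0.2948) + 1.333 × 0.2948 = 2.852 mg/L.
DO = 9.73 − 2.852 = 6.878 mg/L.

DO ≈ 6.88 mg/L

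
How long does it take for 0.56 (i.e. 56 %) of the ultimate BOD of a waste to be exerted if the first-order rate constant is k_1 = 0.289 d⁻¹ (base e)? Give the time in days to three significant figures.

y/L₀ = 1 − e^(−k_1 t) = 0.56 ⇒ e^(−k_1 t) = 0.440
t = −ln(0.440) / 0.289 = 0.8210 / 0.289 = 2.841 d.

t ≈ 2.84 d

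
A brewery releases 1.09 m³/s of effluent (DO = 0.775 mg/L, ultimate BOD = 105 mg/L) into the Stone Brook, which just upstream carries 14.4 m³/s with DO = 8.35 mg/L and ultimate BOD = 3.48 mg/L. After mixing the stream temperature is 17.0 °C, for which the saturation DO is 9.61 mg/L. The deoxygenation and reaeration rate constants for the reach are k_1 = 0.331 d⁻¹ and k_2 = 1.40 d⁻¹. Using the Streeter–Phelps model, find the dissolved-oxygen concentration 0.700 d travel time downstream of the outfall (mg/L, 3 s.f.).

Mixed DO = (14.4×8.35 + 1.09×0.775)/(14.4+1.09) = 121.1/15.49 = 7.817 mg/L.
Mixed L₀ = (14.4×3.48 + 1.09×105)/(15.49) = 164.6/15.49 = 10.62 mg/L.
Initial deficit D₀ = C_s − DO₀ = 9.61 − 7.817 = 1.793 mg/L.
D(0.700) = [0.331×10.62/(1.40−0.331)](e^(−0.331×0.700) − e^(−1.40×0.700)) + 1.793 e^(−1.40×0.700)
= 3.289 × (0.7932 − 0.3753) + 1.793 × 0.3753 = 2.048 mg/L.
DO = 9.61 − 2.048 = 7.562 mg/L.

DO ≈ 7.56 mg/L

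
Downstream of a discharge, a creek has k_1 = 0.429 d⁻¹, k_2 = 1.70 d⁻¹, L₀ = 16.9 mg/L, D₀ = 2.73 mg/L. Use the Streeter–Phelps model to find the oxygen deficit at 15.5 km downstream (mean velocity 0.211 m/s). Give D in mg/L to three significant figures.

Travel time t = x/v = 15.5 km / (0.211 m/s) = 15500 m / 0.211 m/s = 73460 s = 0.8502 d.
k_1 L₀/(k_2−k_1) = 0.429×16.9/(1.70−0.429) = 7.250/1.271 = 5.704 mg/L.
e^(−k_1 t) = e^(−0.429×0.8502) = 0.6944; e^(−k_2 t) = e^(−1.70×0.8502) = 0.2357.
D = 5.704 × (0.6944 − 0.2357) + 2.73 × 0.2357 = 2.617 + 0.6433 = 3.260 mg/L.

D ≈ 3.26 mg/L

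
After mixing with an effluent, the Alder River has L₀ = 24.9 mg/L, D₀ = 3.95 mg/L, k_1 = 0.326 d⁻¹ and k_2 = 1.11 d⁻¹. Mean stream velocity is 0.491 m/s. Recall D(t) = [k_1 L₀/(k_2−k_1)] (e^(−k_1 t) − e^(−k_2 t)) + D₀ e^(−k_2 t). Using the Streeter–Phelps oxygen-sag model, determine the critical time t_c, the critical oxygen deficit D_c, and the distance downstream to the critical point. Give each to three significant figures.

t_c ≈ 0.950 d; D_c ≈ 5.37 mg/L; x_c ≈ 40.3 km

t_c = [1/(k_2−k_1)] ln[(k_2/k_1)(1 − D₀(k_2−k_1)/(k_1 L₀))]
= [1/(1.11−0.326)] ln[(1.11/0.326)(1 − 3.95×0.7840/(0.326×24.9))]
= (1/0.7840) ln[3.405 × 0.6185] = 1.276 × ln(2.106) = 1.276 × 0.7448 = 0.9499 d.
L(t_c) = L₀ e^(−k_1 t_c) = 24.9 × 0.7337 = 18.27 mg/L, and at the critical point k_2 D_c = k_1 L, so D_c = (0.326/1.11) × 18.27 = 5.365 mg/L.
x_c = v t_c = 0.491 m/s × 0.9499 d × 86400 s/d = 40300 m ≈ 40.3 km.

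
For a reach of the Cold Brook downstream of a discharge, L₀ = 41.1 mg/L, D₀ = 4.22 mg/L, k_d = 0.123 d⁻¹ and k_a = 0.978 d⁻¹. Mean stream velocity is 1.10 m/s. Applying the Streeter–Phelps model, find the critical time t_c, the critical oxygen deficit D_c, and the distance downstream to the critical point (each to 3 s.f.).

t_c ≈ 0.962 d; D_c ≈ 4.59 mg/L; x_c ≈ 91.4 km

At the critical point dD/dt = 0, so k_d L₀ e^(−k_d t) = k_a D. Substituting D(t) from the Streeter–Phelps equation and solving for t gives
t_c = ln[(k_a/k_d)(1 − D₀(k_a−k_d)/(k_d L₀))] / (k_a−k_d).
Here k_a−k_d = 0.8550 d⁻¹ and 1 − D₀(k_a−k_d)/(k_d L₀) = 1 − 4.22×0.8550/(0.123×41.1) = 0.2863, so
t_c = ln(7.951 × 0.2863) / 0.8550 = 0.8225 / 0.8550 = 0.9620 d.
L(t_c) = L₀ e^(−k_d t_c) = 41.1 × 0.8884 = 36.51 mg/L, and at the critical point k_a D_c = k_d L, so D_c = (0.123/0.978) × 36.51 = 4.592 mg/L.
x_c = v t_c = 1.10 m/s × 0.9620 d × 86400 s/d = 91430 m ≈ 91.4 km.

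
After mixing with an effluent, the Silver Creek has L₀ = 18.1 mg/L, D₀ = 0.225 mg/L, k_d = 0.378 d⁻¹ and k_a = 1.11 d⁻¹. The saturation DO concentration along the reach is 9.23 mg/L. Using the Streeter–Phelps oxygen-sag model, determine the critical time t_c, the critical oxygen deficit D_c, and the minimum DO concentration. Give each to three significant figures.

t_c = [1/(k_a−k_d)] ln[(k_a/k_d)(1 − D₀(k_a−k_d)/(k_d L₀))]
= [1/(1.11−0.378)] ln[(1.11/0.378)(1 − 0.225×0.7320/(0.378×18.1))]
= (1/0.7320) ln[2.937 × 0.9759] = 1.366 × ln(2.866) = 1.366 × 1.053 = 1.438 d.
D_c = (k_d/k_a) L₀ e^(−k_d t_c) = (0.378/1.11) × 18.1 × e^(−0.378×1.438) = 0.3405 × 18.1 × 0.5806 = 3.579 mg/L.
Minimum DO = C_s − D_c = 9.23 − 3.579 = 5.651 mg/L.

t_c ≈ 1.44 d; D_c ≈ 3.58 mg/L; min DO ≈ 5.65 mg/L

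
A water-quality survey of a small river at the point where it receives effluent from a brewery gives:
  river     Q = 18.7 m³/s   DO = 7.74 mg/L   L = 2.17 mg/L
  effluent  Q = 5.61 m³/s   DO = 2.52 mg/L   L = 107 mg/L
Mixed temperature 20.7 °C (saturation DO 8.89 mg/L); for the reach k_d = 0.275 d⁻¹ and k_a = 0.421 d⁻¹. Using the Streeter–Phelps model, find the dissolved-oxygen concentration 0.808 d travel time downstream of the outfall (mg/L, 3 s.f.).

DO ≈ 2.79 mg/L

Mixed DO = (18.7×7.74 + 5.61×2.52)/(18.7+5.61) = 158.9/24.31 = 6.535 mg/L.
Mixed L₀ = (18.7×2.17 + 5.61×107)/(24.31) = 640.8/24.31 = 26.36 mg/L.
Initial deficit D₀ = C_s − DO₀ = 8.89 − 6.535 = 2.355 mg/L.
D(0.808) = [0.275×26.36/(0.421−0.275)](e^(−0.275×0.808) − e^(−0.421×0.808)) + 2.355 e^(−0.421×0.808)
= 49.65 × (0.8008 − 0.7117) + 2.355 × 0.7117 = 6.100 mg/L.
DO = 8.89 − 6.100 = 2.790 mg/L.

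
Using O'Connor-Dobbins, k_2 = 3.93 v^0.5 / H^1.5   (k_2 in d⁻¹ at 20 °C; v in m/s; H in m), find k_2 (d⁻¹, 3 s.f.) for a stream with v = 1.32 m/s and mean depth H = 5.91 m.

k_2 ≈ 0.314 d⁻¹

k_2 = 3.93 × 1.32^0.5 / 5.91^1.5 = 3.93 × 1.149 / 14.37 = 0.3143 d⁻¹.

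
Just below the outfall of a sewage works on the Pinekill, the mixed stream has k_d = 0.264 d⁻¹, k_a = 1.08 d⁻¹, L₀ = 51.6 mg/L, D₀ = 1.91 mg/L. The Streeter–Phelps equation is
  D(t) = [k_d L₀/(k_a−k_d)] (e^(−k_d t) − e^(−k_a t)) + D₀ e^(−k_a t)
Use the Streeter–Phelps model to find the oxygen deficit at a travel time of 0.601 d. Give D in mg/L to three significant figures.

D ≈ 6.52 mg/L

k_d L₀/(k_a−k_d) = 0.264×51.6/(1.08−0.264) = 13.62/0.8160 = 16.69 mg/L.
e^(−k_d t) = e^(−0.264×0.6010) = 0.8533; e^(−k_a t) = e^(−1.08×0.6010) = 0.5225.
D = 16.69 × (0.8533 − 0.5225) + 1.91 × 0.5225 = 5.522 + 0.9980 = 6.520 mg/L.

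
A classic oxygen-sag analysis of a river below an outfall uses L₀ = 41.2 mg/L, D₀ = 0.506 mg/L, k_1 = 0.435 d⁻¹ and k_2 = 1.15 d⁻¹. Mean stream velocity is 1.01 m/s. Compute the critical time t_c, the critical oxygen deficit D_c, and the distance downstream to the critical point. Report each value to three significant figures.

t_c ≈ 1.33 d; D_c ≈ 8.73 mg/L; x_c ≈ 116 km

At the critical point dD/dt = 0, so k_1 L₀ e^(−k_1 t) = k_2 D. Substituting D(t) from the Streeter–Phelps equation and solving for t gives
t_c = ln[(k_2/k_1)(1 − D₀(k_2−k_1)/(k_1 L₀))] / (k_2−k_1).
Here k_2−k_1 = 0.7150 d⁻¹ and 1 − D₀(k_2−k_1)/(k_1 L₀) = 1 − 0.506×0.7150/(0.435×41.2) = 0.9798, so
t_c = ln(2.644 × 0.9798) / 0.7150 = 0.9518 / 0.7150 = 1.331 d.
L(t_c) = L₀ e^(−k_1 t_c) = 41.2 × 0.5604 = 23.09 mg/L, and at the critical point k_2 D_c = k_1 L, so D_c = (0.435/1.15) × 23.09 = 8.734 mg/L.
x_c = v t_c = 1.01 m/s × 1.331 d × 86400 s/d = 116200 m ≈ 116 km.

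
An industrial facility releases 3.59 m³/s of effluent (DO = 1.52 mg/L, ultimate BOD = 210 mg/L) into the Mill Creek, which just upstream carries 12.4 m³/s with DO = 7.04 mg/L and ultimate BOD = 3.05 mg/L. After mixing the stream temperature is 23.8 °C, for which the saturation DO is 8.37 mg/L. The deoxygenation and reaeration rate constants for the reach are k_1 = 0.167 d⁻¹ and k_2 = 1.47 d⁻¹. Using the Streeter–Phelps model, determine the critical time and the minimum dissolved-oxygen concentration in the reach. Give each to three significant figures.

t_c ≈ 1.27 d; minimum DO ≈ 3.82 mg/L

Mixed DO = (12.4×7.04 + 3.59×1.52)/(12.4+3.59) = 92.75/15.99 = 5.801 mg/L.
Mixed L₀ = (12.4×3.05 + 3.59×210)/(15.99) = 791.7/15.99 = 49.51 mg/L.
Initial deficit D₀ = C_s − DO₀ = 8.37 − 5.801 = 2.569 mg/L.
t_c = (1/1.303) ln[(1.47/0.167)(1 − 2.569×1.303/(0.167×49.51))] = 0.7675 × ln(5.239) = 1.271 d.
D_c = (0.167/1.47) × 49.51 × e^(−0.167×1.271) = 0.1136 × 49.51 × 0.8088 = 4.549 mg/L.
Minimum DO = 8.37 − 4.549 = 3.821 mg/L.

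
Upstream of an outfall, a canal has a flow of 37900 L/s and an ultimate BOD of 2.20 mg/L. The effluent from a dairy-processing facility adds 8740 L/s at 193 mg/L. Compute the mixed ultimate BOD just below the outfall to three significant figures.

38.0 mg/L

Flow-weighted mixing: C = (Q_r C_r + Q_w C_w)/(Q_r + Q_w)
= (37900×2.20 + 8740×193)/(37900 + 8740) = 1.770×10^6/46640 = 37.95 mg/L.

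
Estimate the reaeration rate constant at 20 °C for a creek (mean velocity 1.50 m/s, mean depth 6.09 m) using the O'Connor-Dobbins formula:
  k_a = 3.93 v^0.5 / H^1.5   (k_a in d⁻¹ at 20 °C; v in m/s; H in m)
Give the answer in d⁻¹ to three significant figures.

k_a = 3.93 × 1.50^0.5 / 6.09^1.5 = 3.93 × 1.225 / 15.03 = 0.3203 d⁻¹.

k_a ≈ 0.320 d⁻¹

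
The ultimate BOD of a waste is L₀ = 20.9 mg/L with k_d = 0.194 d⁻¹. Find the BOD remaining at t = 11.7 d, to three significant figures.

L ≈ 2.16 mg/L

L_t = L₀ e^(−k_d t) = 20.9 × e^(−0.194×11.7) = 20.9 × 0.1033 = 2.160 mg/L.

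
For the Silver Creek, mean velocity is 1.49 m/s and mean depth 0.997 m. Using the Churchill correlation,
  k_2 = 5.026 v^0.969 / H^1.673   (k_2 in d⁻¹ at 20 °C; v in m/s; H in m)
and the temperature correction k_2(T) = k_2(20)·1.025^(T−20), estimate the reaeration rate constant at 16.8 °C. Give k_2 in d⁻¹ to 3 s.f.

k_2 ≈ 6.87 d⁻¹

k_2(20) = 5.026 × 1.49^0.969 / 0.997^1.673 = 5.026 × 1.472 / 0.9950 = 7.434 d⁻¹.
k_2(16.8) = 7.434 × 1.025^(16.8−20) = 7.434 × 0.9240 = 6.869 d⁻¹.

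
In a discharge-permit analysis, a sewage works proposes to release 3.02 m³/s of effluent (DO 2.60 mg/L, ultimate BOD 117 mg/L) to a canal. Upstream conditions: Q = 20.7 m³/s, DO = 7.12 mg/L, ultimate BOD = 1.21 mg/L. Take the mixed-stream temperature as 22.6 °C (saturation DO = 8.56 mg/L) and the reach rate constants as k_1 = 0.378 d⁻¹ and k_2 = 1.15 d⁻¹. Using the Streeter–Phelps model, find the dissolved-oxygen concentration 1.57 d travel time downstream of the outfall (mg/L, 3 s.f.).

Mixed DO = (20.7×7.12 + 3.02×2.60)/(20.7+3.02) = 155.2/23.72 = 6.545 mg/L.
Mixed L₀ = (20.7×1.21 + 3.02×117)/(23.72) = 378.4/23.72 = 15.95 mg/L.
Initial deficit D₀ = C_s − DO₀ = 8.56 − 6.545 = 2.015 mg/L.
D(1.57) = [0.378×15.95/(1.15−0.378)](e^(−0.378×1.57) − e^(−1.15×1.57)) + 2.015 e^(−1.15×1.57)
= 7.811 × (0.5524 − 0.1644) + 2.015 × 0.1644 = 3.362 mg/L.
DO = 8.56 − 3.362 = 5.198 mg/L.

DO ≈ 5.20 mg/L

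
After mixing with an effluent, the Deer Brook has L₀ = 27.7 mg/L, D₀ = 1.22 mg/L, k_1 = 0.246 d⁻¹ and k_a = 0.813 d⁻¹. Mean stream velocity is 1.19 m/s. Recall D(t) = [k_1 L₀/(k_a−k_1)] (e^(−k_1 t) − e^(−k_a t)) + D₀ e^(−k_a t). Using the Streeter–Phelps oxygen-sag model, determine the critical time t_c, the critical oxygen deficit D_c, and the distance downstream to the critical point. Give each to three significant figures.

t_c ≈ 1.92 d; D_c ≈ 5.23 mg/L; x_c ≈ 197 km

At the critical point dD/dt = 0, so k_1 L₀ e^(−k_1 t) = k_a D. Substituting D(t) from the Streeter–Phelps equation and solving for t gives
t_c = ln[(k_a/k_1)(1 − D₀(k_a−k_1)/(k_1 L₀))] / (k_a−k_1).
Here k_a−k_1 = 0.5670 d⁻¹ and 1 − D₀(k_a−k_1)/(k_1 L₀) = 1 − 1.22×0.5670/(0.246×27.7) = 0.8985, so
t_c = ln(3.305 × 0.8985) / 0.5670 = 1.088 / 0.5670 = 1.919 d.
D_c = (k_1/k_a) L₀ e^(−k_1 t_c) = (0.246/0.813) × 27.7 × e^(−0.246×1.919) = 0.3026 × 27.7 × 0.6236 = 5.227 mg/L.
x_c = v t_c = 1.19 m/s × 1.919 d × 86400 s/d = 197400 m ≈ 197 km.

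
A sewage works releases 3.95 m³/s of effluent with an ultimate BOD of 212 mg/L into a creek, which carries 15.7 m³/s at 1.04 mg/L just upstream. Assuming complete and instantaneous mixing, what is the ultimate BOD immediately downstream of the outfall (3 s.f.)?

43.4 mg/L

Flow-weighted mixing: C = (Q_r C_r + Q_w C_w)/(Q_r + Q_w)
= (15.7×1.04 + 3.95×212)/(15.7 + 3.95) = 853.7/19.65 = 43.45 mg/L.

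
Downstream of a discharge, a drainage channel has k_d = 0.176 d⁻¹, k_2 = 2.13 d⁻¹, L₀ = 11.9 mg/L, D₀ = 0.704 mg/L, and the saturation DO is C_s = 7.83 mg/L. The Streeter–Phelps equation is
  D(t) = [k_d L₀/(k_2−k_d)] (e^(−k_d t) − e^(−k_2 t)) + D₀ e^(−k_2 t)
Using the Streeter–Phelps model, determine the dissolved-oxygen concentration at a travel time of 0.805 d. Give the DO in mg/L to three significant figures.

k_d L₀/(k_2−k_d) = 0.176×11.9/(2.13−0.176) = 2.094/1.954 = 1.072 mg/L.
e^(−k_d t) = e^(−0.176×0.8050) = 0.8679; e^(−k_2 t) = e^(−2.13×0.8050) = 0.1800.
D = 1.072 × (0.8679 − 0.1800) + 0.704 × 0.1800 = 0.7373 + 0.1267 = 0.8640 mg/L.
DO = C_s − D = 7.83 − 0.8640 = 6.966 mg/L.

DO ≈ 6.97 mg/L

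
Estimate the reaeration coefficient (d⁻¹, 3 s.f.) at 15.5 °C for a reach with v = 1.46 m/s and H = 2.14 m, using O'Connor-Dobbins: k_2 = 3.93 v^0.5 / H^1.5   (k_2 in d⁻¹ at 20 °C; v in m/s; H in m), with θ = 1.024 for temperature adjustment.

k_2(20) = 3.93 × 1.46^0.5 / 2.14^1.5 = 3.93 × 1.208 / 3.131 = 1.517 d⁻¹.
k_2(15.5) = 1.517 × 1.024^(15.5−20) = 1.517 × 0.8988 = 1.363 d⁻¹.

k_2 ≈ 1.36 d⁻¹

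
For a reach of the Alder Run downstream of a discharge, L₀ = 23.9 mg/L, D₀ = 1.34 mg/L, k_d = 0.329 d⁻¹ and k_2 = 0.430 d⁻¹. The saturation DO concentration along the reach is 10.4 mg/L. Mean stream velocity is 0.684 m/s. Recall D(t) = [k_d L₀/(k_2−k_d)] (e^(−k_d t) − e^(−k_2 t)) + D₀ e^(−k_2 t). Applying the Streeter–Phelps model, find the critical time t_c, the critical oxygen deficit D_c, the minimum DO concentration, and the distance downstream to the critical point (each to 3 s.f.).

t_c ≈ 2.48 d; D_c ≈ 8.09 mg/L; min DO ≈ 2.31 mg/L; x_c ≈ 146 km

t_c = [1/(k_2−k_d)] ln[(k_2/k_d)(1 − D₀(k_2−k_d)/(k_d L₀))]
= [1/(0.430−0.329)] ln[(0.430/0.329)(1 − 1.34×0.1010/(0.329×23.9))]
= (1/0.1010) ln[1.307 × 0.9828] = 9.901 × ln(1.284) = 9.901 × 0.2504 = 2.479 d.
L(t_c) = L₀ e^(−k_d t_c) = 23.9 × 0.4424 = 10.57 mg/L, and at the critical point k_2 D_c = k_d L, so D_c = (0.329/0.430) × 10.57 = 8.090 mg/L.
Minimum DO = C_s − D_c = 10.4 − 8.090 = 2.310 mg/L.
x_c = v t_c = 0.684 m/s × 2.479 d × 86400 s/d = 146500 m ≈ 146 km.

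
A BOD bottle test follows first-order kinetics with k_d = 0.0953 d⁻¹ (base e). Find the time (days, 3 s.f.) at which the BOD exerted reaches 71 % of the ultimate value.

t ≈ 13.0 d

y/L₀ = 1 − e^(−k_d t) = 0.71 ⇒ e^(−k_d t) = 0.290
t = −ln(0.290) / 0.0953 = 1.238 / 0.0953 = 12.99 d.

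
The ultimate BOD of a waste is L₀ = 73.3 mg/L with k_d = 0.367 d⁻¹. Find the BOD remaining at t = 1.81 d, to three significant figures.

L ≈ 37.7 mg/L

L_t = L₀ e^(−k_d t) = 73.3 × e^(−0.367×1.81) = 73.3 × 0.5146 = 37.72 mg/L.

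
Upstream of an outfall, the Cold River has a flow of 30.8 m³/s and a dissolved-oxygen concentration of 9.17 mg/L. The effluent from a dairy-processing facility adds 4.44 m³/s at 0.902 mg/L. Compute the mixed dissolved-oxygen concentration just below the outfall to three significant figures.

Flow-weighted mixing: C = (Q_r C_r + Q_w C_w)/(Q_r + Q_w)
= (30.8×9.17 + 4.44×0.902)/(30.8 + 4.44) = 286.4/35.24 = 8.128 mg/L.

8.13 mg/L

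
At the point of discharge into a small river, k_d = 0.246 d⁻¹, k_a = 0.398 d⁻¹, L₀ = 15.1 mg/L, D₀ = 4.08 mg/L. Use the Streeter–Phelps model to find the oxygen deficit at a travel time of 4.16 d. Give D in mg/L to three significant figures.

D ≈ 4.90 mg/L

k_d L₀/(k_a−k_d) = 0.246×15.1/(0.398−0.246) = 3.715/0.1520 = 24.44 mg/L.
e^(−k_d t) = e^(−0.246×4.160) = 0.3594; e^(−k_a t) = e^(−0.398×4.160) = 0.1910.
D = 24.44 × (0.3594 − 0.1910) + 4.08 × 0.1910 = 4.116 + 0.7791 = 4.895 mg/L.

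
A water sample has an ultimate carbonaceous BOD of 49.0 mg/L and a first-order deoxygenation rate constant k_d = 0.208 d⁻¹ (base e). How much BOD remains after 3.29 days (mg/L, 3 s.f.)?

L ≈ 24.7 mg/L

L_t = L₀ e^(−k_d t) = 49.0 × e^(−0.208×3.29) = 49.0 × 0.5044 = 24.72 mg/L.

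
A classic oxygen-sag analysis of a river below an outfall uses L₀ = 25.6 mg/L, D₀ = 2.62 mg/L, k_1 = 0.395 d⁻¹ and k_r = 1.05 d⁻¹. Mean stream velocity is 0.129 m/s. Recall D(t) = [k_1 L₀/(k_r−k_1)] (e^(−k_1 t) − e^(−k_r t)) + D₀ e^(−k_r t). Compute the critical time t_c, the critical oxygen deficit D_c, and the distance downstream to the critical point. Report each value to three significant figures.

t_c ≈ 1.21 d; D_c ≈ 5.97 mg/L; x_c ≈ 13.5 km

With k_r/k_1 = 2.658 and 1 − D₀(k_r−k_1)/(k_1 L₀) = 0.8303,
t_c = ln(2.658 × 0.8303) / (1.05 − 0.395) = ln(2.207) / 0.6550 = 0.7917/0.6550 = 1.209 d.
L(t_c) = L₀ e^(−k_1 t_c) = 25.6 × 0.6204 = 15.88 mg/L, and at the critical point k_r D_c = k_1 L, so D_c = (0.395/1.05) × 15.88 = 5.975 mg/L.
x_c = v t_c = 0.129 m/s × 1.209 d × 86400 s/d = 13470 m ≈ 13.5 km.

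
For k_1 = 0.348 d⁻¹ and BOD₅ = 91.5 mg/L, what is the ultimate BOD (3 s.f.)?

BOD₅ = L₀(1 − e^(−5k_1)) ⇒ L₀ = BOD₅ / (1 − e^(−5×0.348))
= 91.5 / (1 − 0.1755) = 91.5 / 0.8245 = 111.0 mg/L.

L₀ ≈ 111 mg/L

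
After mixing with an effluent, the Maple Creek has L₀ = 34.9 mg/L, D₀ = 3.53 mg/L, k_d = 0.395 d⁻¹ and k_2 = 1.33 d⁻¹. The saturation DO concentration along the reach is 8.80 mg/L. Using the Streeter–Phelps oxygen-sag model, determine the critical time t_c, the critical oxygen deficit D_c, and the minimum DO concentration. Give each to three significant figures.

t_c ≈ 1.01 d; D_c ≈ 6.97 mg/L; min DO ≈ 1.83 mg/L

At the critical point dD/dt = 0, so k_d L₀ e^(−k_d t) = k_2 D. Substituting D(t) from the Streeter–Phelps equation and solving for t gives
t_c = ln[(k_2/k_d)(1 − D₀(k_2−k_d)/(k_d L₀))] / (k_2−k_d).
Here k_2−k_d = 0.9350 d⁻¹ and 1 − D₀(k_2−k_d)/(k_d L₀) = 1 − 3.53×0.9350/(0.395×34.9) = 0.7606, so
t_c = ln(3.367 × 0.7606) / 0.9350 = 0.9404 / 0.9350 = 1.006 d.
D_c = (k_d/k_2) L₀ e^(−k_d t_c) = (0.395/1.33) × 34.9 × e^(−0.395×1.006) = 0.2970 × 34.9 × 0.6722 = 6.967 mg/L.
Minimum DO = C_s − D_c = 8.80 − 6.967 = 1.833 mg/L.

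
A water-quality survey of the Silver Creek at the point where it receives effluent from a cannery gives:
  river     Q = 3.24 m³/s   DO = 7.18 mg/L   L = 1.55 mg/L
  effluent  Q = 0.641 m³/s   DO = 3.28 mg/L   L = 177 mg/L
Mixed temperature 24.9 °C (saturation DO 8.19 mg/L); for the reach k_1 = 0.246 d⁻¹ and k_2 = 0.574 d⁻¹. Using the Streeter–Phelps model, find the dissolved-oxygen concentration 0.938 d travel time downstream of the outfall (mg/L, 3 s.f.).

Mixed DO = (3.24×7.18 + 0.641×3.28)/(3.24+0.641) = 25.37/3.881 = 6.536 mg/L.
Mixed L₀ = (3.24×1.55 + 0.641×177)/(3.881) = 118.5/3.881 = 30.53 mg/L.
Initial deficit D₀ = C_s − DO₀ = 8.19 − 6.536 = 1.654 mg/L.
D(0.938) = [0.246×30.53/(0.574−0.246)](e^(−0.246×0.938) − e^(−0.574×0.938)) + 1.654 e^(−0.574×0.938)
= 22.90 × (0.7939 − 0.5837) + 1.654 × 0.5837 = 5.780 mg/L.
DO = 8.19 − 5.780 = 2.410 mg/L.

DO ≈ 2.41 mg/L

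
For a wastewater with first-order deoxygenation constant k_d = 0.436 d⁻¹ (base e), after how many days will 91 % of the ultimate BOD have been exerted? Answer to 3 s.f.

t ≈ 5.52 d

y/L₀ = 1 − e^(−k_d t) = 0.91 ⇒ e^(−k_d t) = 0.0900
t = −ln(0.0900) / 0.436 = 2.408 / 0.436 = 5.523 d.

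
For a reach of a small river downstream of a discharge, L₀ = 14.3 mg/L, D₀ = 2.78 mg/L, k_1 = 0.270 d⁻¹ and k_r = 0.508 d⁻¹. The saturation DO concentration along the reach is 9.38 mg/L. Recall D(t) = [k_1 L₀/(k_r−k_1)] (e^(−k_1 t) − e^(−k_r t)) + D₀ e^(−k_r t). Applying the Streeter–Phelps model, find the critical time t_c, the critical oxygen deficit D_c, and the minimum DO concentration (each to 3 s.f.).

With k_r/k_1 = 1.881 and 1 − D₀(k_r−k_1)/(k_1 L₀) = 0.8286,
t_c = ln(1.881 × 0.8286) / (0.508 − 0.270) = ln(1.559) / 0.2380 = 0.4441/0.2380 = 1.866 d.
L(t_c) = L₀ e^(−k_1 t_c) = 14.3 × 0.6042 = 8.641 mg/L, and at the critical point k_r D_c = k_1 L, so D_c = (0.270/0.508) × 8.641 = 4.592 mg/L.
Minimum DO = C_s − D_c = 9.38 − 4.592 = 4.788 mg/L.

t_c ≈ 1.87 d; D_c ≈ 4.59 mg/L; min DO ≈ 4.79 mg/L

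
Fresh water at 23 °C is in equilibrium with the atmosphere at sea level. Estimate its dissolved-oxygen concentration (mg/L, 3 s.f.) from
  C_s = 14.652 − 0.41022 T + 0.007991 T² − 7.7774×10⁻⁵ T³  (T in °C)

C_s = 14.652 − 0.41022×23 + 0.007991×23² − 7.7774×10⁻⁵×23³ = 8.498 mg/L.

C_s ≈ 8.50 mg/L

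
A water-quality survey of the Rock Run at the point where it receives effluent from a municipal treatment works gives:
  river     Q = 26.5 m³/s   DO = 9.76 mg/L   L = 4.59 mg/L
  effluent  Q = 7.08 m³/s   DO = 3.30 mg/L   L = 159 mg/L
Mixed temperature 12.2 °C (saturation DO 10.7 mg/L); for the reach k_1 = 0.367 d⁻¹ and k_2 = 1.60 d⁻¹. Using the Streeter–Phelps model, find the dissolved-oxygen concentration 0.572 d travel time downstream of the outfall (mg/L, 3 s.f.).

DO ≈ 5.24 mg/L

Mixed DO = (26.5×9.76 + 7.08×3.30)/(26.5+7.08) = 282.0/33.58 = 8.398 mg/L.
Mixed L₀ = (26.5×4.59 + 7.08×159)/(33.58) = 1247/33.58 = 37.15 mg/L.
Initial deficit D₀ = C_s − DO₀ = 10.7 − 8.398 = 2.302 mg/L.
D(0.572) = [0.367×37.15/(1.60−0.367)](e^(−0.367×0.572) − e^(−1.60×0.572)) + 2.302 e^(−1.60×0.572)
= 11.06 × (0.8106 − 0.4004) + 2.302 × 0.4004 = 5.457 mg/L.
DO = 10.7 − 5.457 = 5.243 mg/L.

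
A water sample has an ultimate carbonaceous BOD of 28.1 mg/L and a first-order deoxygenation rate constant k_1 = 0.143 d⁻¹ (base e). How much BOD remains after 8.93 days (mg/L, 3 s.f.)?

L_t = L₀ e^(−k_1 t) = 28.1 × e^(−0.143×8.93) = 28.1 × 0.2789 = 7.836 mg/L.

L ≈ 7.84 mg/L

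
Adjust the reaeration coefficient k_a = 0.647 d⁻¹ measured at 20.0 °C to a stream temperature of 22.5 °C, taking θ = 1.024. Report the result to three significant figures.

k_a(T₂) = k_a(T₁) · θ^(T₂−T₁) = 0.647 × 1.024^(22.5−20.0)
= 0.647 × 1.024^2.50 = 0.647 × 1.061 = 0.6865 d⁻¹.

k_a ≈ 0.687 d⁻¹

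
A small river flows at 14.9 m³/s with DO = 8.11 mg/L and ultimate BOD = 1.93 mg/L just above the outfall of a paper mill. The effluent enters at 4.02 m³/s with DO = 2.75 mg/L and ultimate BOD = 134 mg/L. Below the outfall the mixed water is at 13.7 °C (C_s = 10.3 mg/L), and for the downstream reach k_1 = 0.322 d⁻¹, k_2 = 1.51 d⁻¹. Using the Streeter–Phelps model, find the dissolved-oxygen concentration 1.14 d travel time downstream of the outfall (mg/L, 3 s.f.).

Mixed DO = (14.9×8.11 + 4.02×2.75)/(14.9+4.02) = 131.9/18.92 = 6.971 mg/L.
Mixed L₀ = (14.9×1.93 + 4.02×134)/(18.92) = 567.4/18.92 = 29.99 mg/L.
Initial deficit D₀ = C_s − DO₀ = 10.3 − 6.971 = 3.329 mg/L.
D(1.14) = [0.322×29.99/(1.51−0.322)](e^(−0.322×1.14) − e^(−1.51×1.14)) + 3.329 e^(−1.51×1.14)
= 8.129 × (0.6928 − 0.1788) + 3.329 × 0.1788 = 4.773 mg/L.
DO = 10.3 − 4.773 = 5.527 mg/L.

DO ≈ 5.53 mg/L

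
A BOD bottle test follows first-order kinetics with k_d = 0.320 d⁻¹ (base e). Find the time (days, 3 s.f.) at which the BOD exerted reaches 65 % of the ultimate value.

y/L₀ = 1 − e^(−k_d t) = 0.65 ⇒ e^(−k_d t) = 0.350
t = −ln(0.350) / 0.320 = 1.050 / 0.320 = 3.281 d.

t ≈ 3.28 d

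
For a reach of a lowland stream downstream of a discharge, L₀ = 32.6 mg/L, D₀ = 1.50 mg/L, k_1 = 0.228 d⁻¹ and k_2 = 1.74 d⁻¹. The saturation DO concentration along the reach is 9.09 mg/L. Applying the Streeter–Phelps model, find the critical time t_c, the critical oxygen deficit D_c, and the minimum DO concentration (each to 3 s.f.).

t_c ≈ 1.10 d; D_c ≈ 3.32 mg/L; min DO ≈ 5.77 mg/L

t_c = [1/(k_2−k_1)] ln[(k_2/k_1)(1 − D₀(k_2−k_1)/(k_1 L₀))]
= [1/(1.74−0.228)] ln[(1.74/0.228)(1 − 1.50×1.512/(0.228×32.6))]
= (1/1.512) ln[7.632 × 0.6949] = 0.6614 × ln(5.303) = 0.6614 × 1.668 = 1.103 d.
L(t_c) = L₀ e^(−k_1 t_c) = 32.6 × 0.7776 = 25.35 mg/L, and at the critical point k_2 D_c = k_1 L, so D_c = (0.228/1.74) × 25.35 = 3.322 mg/L.
Minimum DO = C_s − D_c = 9.09 − 3.322 = 5.768 mg/L.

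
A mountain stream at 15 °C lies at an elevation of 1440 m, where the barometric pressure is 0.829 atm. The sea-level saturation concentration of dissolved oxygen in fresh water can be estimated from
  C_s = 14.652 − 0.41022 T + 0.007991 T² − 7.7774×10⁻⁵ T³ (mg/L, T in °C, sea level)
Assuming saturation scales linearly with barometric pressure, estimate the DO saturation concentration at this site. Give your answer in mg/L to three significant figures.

C_s ≈ 8.32 mg/L

At sea level: C_s = 14.652 − 0.41022×15 + 0.007991×15² − 7.7774×10⁻⁵×15³ = 10.03 mg/L.
Pressure correction: C_s' = 10.03 × 0.829 = 8.318 mg/L.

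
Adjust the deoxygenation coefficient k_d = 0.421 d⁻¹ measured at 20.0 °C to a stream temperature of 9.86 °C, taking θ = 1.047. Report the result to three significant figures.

k_d(T₂) = k_d(T₁) · θ^(T₂−T₁) = 0.421 × 1.047^(9.86−20.0)
= 0.421 × 1.047^-10.1 = 0.421 × 0.6277 = 0.2643 d⁻¹.

k_d ≈ 0.264 d⁻¹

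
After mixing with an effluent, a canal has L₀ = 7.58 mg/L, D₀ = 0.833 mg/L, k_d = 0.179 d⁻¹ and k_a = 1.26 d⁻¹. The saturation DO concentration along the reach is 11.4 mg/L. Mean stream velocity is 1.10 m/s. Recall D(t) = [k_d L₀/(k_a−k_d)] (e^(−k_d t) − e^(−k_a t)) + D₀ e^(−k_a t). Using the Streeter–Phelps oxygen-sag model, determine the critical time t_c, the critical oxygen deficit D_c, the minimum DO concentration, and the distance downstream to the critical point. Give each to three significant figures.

t_c ≈ 0.797 d; D_c ≈ 0.934 mg/L; min DO ≈ 10.5 mg/L; x_c ≈ 75.8 km

At the critical point dD/dt = 0, so k_d L₀ e^(−k_d t) = k_a D. Substituting D(t) from the Streeter–Phelps equation and solving for t gives
t_c = ln[(k_a/k_d)(1 − D₀(k_a−k_d)/(k_d L₀))] / (k_a−k_d).
Here k_a−k_d = 1.081 d⁻¹ and 1 − D₀(k_a−k_d)/(k_d L₀) = 1 − 0.833×1.081/(0.179×7.58) = 0.3363, so
t_c = ln(7.039 × 0.3363) / 1.081 = 0.8618 / 1.081 = 0.7973 d.
L(t_c) = L₀ e^(−k_d t_c) = 7.58 × 0.8670 = 6.572 mg/L, and at the critical point k_a D_c = k_d L, so D_c = (0.179/1.26) × 6.572 = 0.9336 mg/L.
Minimum DO = C_s − D_c = 11.4 − 0.9336 = 10.47 mg/L.
x_c = v t_c = 1.10 m/s × 0.7973 d × 86400 s/d = 75770 m ≈ 75.8 km.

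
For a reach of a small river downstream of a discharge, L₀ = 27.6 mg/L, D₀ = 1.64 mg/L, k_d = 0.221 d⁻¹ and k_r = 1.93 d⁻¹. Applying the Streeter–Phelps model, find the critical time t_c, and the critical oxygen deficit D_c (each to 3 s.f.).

With k_r/k_d = 8.733 and 1 − D₀(k_r−k_d)/(k_d L₀) = 0.5405,
t_c = ln(8.733 × 0.5405) / (1.93 − 0.221) = ln(4.720) / 1.709 = 1.552/1.709 = 0.9080 d.
L(t_c) = L₀ e^(−k_d t_c) = 27.6 × 0.8182 = 22.58 mg/L, and at the critical point k_r D_c = k_d L, so D_c = (0.221/1.93) × 22.58 = 2.586 mg/L.

t_c ≈ 0.908 d; D_c ≈ 2.59 mg/L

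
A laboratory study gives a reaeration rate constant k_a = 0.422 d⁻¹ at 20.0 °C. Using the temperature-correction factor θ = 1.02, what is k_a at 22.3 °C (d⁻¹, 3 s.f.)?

k_a(T₂) = k_a(T₁) · θ^(T₂−T₁) = 0.422 × 1.02^(22.3−20.0)
= 0.422 × 1.02^2.30 = 0.422 × 1.047 = 0.4417 d⁻¹.

k_a ≈ 0.442 d⁻¹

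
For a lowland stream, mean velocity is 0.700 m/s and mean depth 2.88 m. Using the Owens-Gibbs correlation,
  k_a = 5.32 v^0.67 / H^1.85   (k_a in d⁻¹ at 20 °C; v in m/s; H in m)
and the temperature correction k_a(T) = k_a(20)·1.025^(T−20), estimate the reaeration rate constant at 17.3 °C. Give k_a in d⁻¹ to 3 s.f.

k_a(20) = 5.32 × 0.700^0.67 / 2.88^1.85 = 5.32 × 0.7874 / 7.077 = 0.5919 d⁻¹.
k_a(17.3) = 0.5919 × 1.025^(17.3−20) = 0.5919 × 0.9355 = 0.5537 d⁻¹.

k_a ≈ 0.554 d⁻¹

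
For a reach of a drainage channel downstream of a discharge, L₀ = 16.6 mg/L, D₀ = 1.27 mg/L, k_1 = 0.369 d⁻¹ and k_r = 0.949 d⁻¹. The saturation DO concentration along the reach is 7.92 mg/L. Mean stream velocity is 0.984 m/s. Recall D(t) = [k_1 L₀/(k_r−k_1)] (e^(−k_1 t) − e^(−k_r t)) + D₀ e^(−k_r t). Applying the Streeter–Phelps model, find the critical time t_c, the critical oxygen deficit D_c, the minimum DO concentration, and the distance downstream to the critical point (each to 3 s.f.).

t_c ≈ 1.41 d; D_c ≈ 3.84 mg/L; min DO ≈ 4.08 mg/L; x_c ≈ 120 km

With k_r/k_1 = 2.572 and 1 − D₀(k_r−k_1)/(k_1 L₀) = 0.8797,
t_c = ln(2.572 × 0.8797) / (0.949 − 0.369) = ln(2.263) / 0.5800 = 0.8165/0.5800 = 1.408 d.
L(t_c) = L₀ e^(−k_1 t_c) = 16.6 × 0.5948 = 9.874 mg/L, and at the critical point k_r D_c = k_1 L, so D_c = (0.369/0.949) × 9.874 = 3.839 mg/L.
Minimum DO = C_s − D_c = 7.92 − 3.839 = 4.081 mg/L.
x_c = v t_c = 0.984 m/s × 1.408 d × 86400 s/d = 119700 m ≈ 120 km.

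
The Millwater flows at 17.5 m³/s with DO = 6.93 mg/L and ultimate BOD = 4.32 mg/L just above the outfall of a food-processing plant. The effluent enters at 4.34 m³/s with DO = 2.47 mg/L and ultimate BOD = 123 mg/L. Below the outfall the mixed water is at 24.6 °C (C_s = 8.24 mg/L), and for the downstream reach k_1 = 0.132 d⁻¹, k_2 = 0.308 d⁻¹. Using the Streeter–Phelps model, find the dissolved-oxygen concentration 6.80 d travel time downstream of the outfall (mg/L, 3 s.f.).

Mixed DO = (17.5×6.93 + 4.34×2.47)/(17.5+4.34) = 132.0/21.84 = 6.044 mg/L.
Mixed L₀ = (17.5×4.32 + 4.34×123)/(21.84) = 609.4/21.84 = 27.90 mg/L.
Initial deficit D₀ = C_s − DO₀ = 8.24 − 6.044 = 2.196 mg/L.
D(6.80) = [0.132×27.90/(0.308−0.132)](e^(−0.132×6.80) − e^(−0.308×6.80)) + 2.196 e^(−0.308×6.80)
= 20.93 × (0.4075 − 0.1231) + 2.196 × 0.1231 = 6.222 mg/L.
DO = 8.24 − 6.222 = 2.018 mg/L.

DO ≈ 2.02 mg/L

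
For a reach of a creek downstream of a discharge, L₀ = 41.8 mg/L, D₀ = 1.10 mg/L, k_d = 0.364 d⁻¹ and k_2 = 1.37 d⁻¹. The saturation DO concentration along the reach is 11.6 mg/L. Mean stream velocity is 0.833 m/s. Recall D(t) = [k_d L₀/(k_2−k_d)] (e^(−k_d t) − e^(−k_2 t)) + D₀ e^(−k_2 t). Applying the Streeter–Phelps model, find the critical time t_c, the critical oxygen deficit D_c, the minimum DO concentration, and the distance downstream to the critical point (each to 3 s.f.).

With k_2/k_d = 3.764 and 1 − D₀(k_2−k_d)/(k_d L₀) = 0.9273,
t_c = ln(3.764 × 0.9273) / (1.37 − 0.364) = ln(3.490) / 1.006 = 1.250/1.006 = 1.242 d.
D_c = (k_d/k_2) L₀ e^(−k_d t_c) = (0.364/1.37) × 41.8 × e^(−0.364×1.242) = 0.2657 × 41.8 × 0.6362 = 7.066 mg/L.
Minimum DO = C_s − D_c = 11.6 − 7.066 = 4.534 mg/L.
x_c = v t_c = 0.833 m/s × 1.242 d × 86400 s/d = 89420 m ≈ 89.4 km.

t_c ≈ 1.24 d; D_c ≈ 7.07 mg/L; min DO ≈ 4.53 mg/L; x_c ≈ 89.4 km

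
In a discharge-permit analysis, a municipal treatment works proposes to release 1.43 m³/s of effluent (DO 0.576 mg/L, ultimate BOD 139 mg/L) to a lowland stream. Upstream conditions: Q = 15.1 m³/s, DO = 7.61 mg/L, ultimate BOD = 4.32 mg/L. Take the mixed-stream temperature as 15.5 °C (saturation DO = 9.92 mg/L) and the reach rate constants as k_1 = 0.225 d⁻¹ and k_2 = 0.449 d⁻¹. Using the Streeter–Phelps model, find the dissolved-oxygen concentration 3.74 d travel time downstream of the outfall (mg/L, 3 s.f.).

DO ≈ 5.45 mg/L

Mixed DO = (15.1×7.61 + 1.43×0.576)/(15.1+1.43) = 115.7/16.53 = 7.001 mg/L.
Mixed L₀ = (15.1×4.32 + 1.43×139)/(16.53) = 264.0/16.53 = 15.97 mg/L.
Initial deficit D₀ = C_s − DO₀ = 9.92 − 7.001 = 2.919 mg/L.
D(3.74) = [0.225×15.97/(0.449−0.225)](e^(−0.225×3.74) − e^(−0.449×3.74)) + 2.919 e^(−0.449×3.74)
= 16.04 × (0.4311 − 0.1865) + 2.919 × 0.1865 = 4.468 mg/L.
DO = 9.92 − 4.468 = 5.452 mg/L.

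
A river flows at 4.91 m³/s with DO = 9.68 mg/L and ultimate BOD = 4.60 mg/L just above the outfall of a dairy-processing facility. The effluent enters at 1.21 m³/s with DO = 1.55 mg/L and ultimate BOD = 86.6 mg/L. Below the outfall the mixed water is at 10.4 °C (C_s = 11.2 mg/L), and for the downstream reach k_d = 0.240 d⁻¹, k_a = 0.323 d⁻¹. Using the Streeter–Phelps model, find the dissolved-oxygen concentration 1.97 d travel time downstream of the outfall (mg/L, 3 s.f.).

DO ≈ 3.89 mg/L

Mixed DO = (4.91×9.68 + 1.21×1.55)/(4.91+1.21) = 49.40/6.120 = 8.073 mg/L.
Mixed L₀ = (4.91×4.60 + 1.21×86.6)/(6.120) = 127.4/6.120 = 20.81 mg/L.
Initial deficit D₀ = C_s − DO₀ = 11.2 − 8.073 = 3.127 mg/L.
D(1.97) = [0.240×20.81/(0.323−0.240)](e^(−0.240×1.97) − e^(−0.323×1.97)) + 3.127 e^(−0.323×1.97)
= 60.18 × (0.6233 − 0.5292) + 3.127 × 0.5292 = 7.313 mg/L.
DO = 11.2 − 7.313 = 3.887 mg/L.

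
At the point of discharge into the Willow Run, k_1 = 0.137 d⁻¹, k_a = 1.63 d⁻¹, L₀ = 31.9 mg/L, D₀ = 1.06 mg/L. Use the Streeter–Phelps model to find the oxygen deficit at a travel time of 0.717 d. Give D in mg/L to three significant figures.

D ≈ 2.07 mg/L

k_1 L₀/(k_a−k_1) = 0.137×31.9/(1.63−0.137) = 4.370/1.493 = 2.927 mg/L.
e^(−k_1 t) = e^(−0.137×0.7170) = 0.9064; e^(−k_a t) = e^(−1.63×0.7170) = 0.3108.
D = 2.927 × (0.9064 − 0.3108) + 1.06 × 0.3108 = 1.744 + 0.3294 = 2.073 mg/L.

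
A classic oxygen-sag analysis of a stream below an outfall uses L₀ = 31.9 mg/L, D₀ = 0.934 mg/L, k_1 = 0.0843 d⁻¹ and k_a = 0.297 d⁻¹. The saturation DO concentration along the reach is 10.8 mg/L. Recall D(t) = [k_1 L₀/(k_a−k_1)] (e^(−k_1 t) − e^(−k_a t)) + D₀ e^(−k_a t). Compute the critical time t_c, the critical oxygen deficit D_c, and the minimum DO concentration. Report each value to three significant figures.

At the critical point dD/dt = 0, so k_1 L₀ e^(−k_1 t) = k_a D. Substituting D(t) from the Streeter–Phelps equation and solving for t gives
t_c = ln[(k_a/k_1)(1 − D₀(k_a−k_1)/(k_1 L₀))] / (k_a−k_1).
Here k_a−k_1 = 0.2127 d⁻¹ and 1 − D₀(k_a−k_1)/(k_1 L₀) = 1 − 0.934×0.2127/(0.0843×31.9) = 0.9261, so
t_c = ln(3.523 × 0.9261) / 0.2127 = 1.183 / 0.2127 = 5.560 d.
D_c = (k_1/k_a) L₀ e^(−k_1 t_c) = (0.0843/0.297) × 31.9 × e^(−0.0843×5.560) = 0.2838 × 31.9 × 0.6258 = 5.666 mg/L.
Minimum DO = C_s − D_c = 10.8 − 5.666 = 5.134 mg/L.

t_c ≈ 5.56 d; D_c ≈ 5.67 mg/L; min DO ≈ 5.13 mg/L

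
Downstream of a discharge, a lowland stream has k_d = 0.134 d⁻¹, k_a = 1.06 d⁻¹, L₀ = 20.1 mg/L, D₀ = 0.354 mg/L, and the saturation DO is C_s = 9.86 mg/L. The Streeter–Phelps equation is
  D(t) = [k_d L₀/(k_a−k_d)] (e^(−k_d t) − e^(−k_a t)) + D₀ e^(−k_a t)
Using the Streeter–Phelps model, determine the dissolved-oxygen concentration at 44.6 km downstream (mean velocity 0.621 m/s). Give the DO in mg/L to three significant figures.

Travel time t = x/v = 44.6 km / (0.621 m/s) = 44600 m / 0.621 m/s = 71820 s = 0.8312 d.
k_d L₀/(k_a−k_d) = 0.134×20.1/(1.06−0.134) = 2.693/0.9260 = 2.909 mg/L.
e^(−k_d t) = e^(−0.134×0.8312) = 0.8946; e^(−k_a t) = e^(−1.06×0.8312) = 0.4143.
D = 2.909 × (0.8946 − 0.4143) + 0.354 × 0.4143 = 1.397 + 0.1467 = 1.544 mg/L.
DO = C_s − D = 9.86 − 1.544 = 8.316 mg/L.

DO ≈ 8.32 mg/L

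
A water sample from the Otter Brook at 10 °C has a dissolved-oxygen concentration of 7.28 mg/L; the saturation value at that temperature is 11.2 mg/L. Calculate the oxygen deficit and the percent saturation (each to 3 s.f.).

D = C_s − C = 11.2 − 7.28 = 3.92 mg/L.
% saturation = 7.28/11.2 × 100 = 65.0 %.

D ≈ 3.92 mg/L; 65.0 % saturation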